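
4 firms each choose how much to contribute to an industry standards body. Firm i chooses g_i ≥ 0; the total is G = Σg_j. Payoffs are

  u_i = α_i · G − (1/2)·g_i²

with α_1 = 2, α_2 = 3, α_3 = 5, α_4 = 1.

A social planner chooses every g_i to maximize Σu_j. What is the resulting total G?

Planner FOC: ∂(Σu_j)/∂g_i = (Σα_j) − g_i = 0, so g_i^SO = Σα_j = 11 for every i; G^SO = 44.

44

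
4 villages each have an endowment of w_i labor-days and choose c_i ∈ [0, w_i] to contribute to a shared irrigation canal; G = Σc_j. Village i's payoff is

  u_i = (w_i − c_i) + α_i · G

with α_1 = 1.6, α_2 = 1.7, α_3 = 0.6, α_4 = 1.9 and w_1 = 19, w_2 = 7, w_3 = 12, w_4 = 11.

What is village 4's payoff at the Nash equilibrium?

∂u_i/∂c_i = α_i − 1, so village i contributes w_i if α_i > 1, else 0.
α_i > 1 for i ∈ {1, 2, 4}; NE contributions (19, 7, 0, 11), G = 37.
u_4 = (11 − 11) + 1.9·37 = 70.3.

70.3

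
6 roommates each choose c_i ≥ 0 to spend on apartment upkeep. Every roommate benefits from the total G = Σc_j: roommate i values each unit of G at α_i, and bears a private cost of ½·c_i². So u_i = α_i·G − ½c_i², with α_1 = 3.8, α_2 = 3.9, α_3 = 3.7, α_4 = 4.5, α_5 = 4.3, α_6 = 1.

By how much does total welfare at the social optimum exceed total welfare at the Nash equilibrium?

940.42

Roommate i's FOC: ∂u_i/∂c_i = α_i − c_i = 0, so c_i* = α_i.
NE contributions = (3.8, 3.9, 3.7, 4.5, 4.3, 1); G = 21.2.
W^NE = (Σα)·G − ½Σα_i² = 21.2² − ½·83.08 = 407.9.
Planner sets c_i = Σα_j = 21.2 for every i, so G^SO = 6·21.2 = 127.2.
W^SO = (Σα)·G^SO − ½·6·(Σα)² = (6/2)·21.2² = 1348.32.
Deadweight loss = W^SO − W^NE = 940.42.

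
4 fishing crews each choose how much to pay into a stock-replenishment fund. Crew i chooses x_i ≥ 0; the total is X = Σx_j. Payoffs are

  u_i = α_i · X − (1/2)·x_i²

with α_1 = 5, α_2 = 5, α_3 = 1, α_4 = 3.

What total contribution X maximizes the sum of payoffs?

Planner FOC: ∂(Σu_j)/∂x_i = (Σα_j) − x_i = 0, so x_i^SO = Σα_j = 14 for every i; X^SO = 56.

56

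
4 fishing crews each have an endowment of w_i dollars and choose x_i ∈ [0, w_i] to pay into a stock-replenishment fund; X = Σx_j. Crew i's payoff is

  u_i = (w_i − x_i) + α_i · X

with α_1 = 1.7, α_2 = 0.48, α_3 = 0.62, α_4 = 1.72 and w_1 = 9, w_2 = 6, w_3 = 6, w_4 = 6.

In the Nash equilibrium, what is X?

∂u_i/∂x_i = α_i − 1, so crew i contributes w_i if α_i > 1, else 0.
α_i > 1 for i ∈ {1, 4}; NE contributions (9, 0, 0, 6), X = 15.

15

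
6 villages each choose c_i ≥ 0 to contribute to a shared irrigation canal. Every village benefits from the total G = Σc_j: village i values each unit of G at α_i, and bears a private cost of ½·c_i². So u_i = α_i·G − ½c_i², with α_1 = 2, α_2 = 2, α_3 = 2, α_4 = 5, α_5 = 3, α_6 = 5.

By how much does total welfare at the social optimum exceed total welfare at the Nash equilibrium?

757.5

Village i's FOC: ∂u_i/∂c_i = α_i − c_i = 0, so c_i* = α_i.
NE contributions = (2, 2, 2, 5, 3, 5); G = 19.
W^NE = (Σα)·G − ½Σα_i² = 19² − ½·71 = 325.5.
Planner sets c_i = Σα_j = 19 for every i, so G^SO = 6·19 = 114.
W^SO = (Σα)·G^SO − ½·6·(Σα)² = (6/2)·19² = 1083.
Deadweight loss = W^SO − W^NE = 757.5.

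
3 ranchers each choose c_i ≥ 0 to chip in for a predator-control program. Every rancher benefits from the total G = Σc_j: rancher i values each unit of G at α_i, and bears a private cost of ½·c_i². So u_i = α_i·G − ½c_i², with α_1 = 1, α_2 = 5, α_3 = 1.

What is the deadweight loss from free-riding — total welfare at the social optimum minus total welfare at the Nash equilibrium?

38

Rancher i's FOC: ∂u_i/∂c_i = α_i − c_i = 0, so c_i* = α_i.
NE contributions = (1, 5, 1); G = 7.
W^NE = (Σα)·G − ½Σα_i² = 7² − ½·27 = 35.5.
Planner sets c_i = Σα_j = 7 for every i, so G^SO = 3·7 = 21.
W^SO = (Σα)·G^SO − ½·3·(Σα)² = (3/2)·7² = 73.5.
Deadweight loss = W^SO − W^NE = 38.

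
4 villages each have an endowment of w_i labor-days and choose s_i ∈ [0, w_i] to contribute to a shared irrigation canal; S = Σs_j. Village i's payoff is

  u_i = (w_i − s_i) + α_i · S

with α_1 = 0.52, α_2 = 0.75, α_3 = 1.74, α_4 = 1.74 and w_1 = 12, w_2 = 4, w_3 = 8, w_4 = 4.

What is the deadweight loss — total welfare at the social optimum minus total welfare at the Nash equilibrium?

∂u_i/∂s_i = α_i − 1, so village i contributes w_i if α_i > 1, else 0.
α_i > 1 for i ∈ {3, 4}; NE contributions (0, 0, 8, 4), S = 12.
W^NE = Σw_i − S^NE + (Σα_i)·S^NE = 28 + 3.75·12 = 73.
Planner: ∂(Σu_j)/∂s_i = Σα_j − 1 = 3.75 > 0, so everyone contributes w_i; S^SO = 28, W^SO = 28 + 3.75·28 = 133.
Deadweight loss = 60.

60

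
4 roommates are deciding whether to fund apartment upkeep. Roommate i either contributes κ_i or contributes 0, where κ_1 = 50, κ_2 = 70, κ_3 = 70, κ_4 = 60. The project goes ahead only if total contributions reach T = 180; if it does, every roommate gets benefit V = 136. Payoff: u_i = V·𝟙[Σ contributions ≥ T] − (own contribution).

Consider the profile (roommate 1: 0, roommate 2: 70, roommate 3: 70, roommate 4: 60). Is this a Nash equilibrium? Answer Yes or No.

Yes

Total = 200 ≥ 180: provided.
Roommate 1 (pledges 0, payoff 136): pledging 50 → total 250, payoff 86. No gain.
Roommate 2 (pledges 70, payoff 66): dropping to 0 → total 130, payoff 0. No gain.
Roommate 3 (pledges 70, payoff 66): dropping to 0 → total 130, payoff 0. No gain.
Roommate 4 (pledges 60, payoff 76): dropping to 0 → total 140, payoff 0. No gain.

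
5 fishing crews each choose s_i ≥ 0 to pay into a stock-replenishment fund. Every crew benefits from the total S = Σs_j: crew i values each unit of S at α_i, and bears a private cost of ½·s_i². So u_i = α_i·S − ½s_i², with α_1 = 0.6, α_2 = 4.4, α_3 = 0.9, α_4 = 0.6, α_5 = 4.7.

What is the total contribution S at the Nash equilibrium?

11.2

Crew i's FOC: ∂u_i/∂s_i = α_i − s_i = 0, so s_i* = α_i.
NE contributions = (0.6, 4.4, 0.9, 0.6, 4.7); S = 11.2.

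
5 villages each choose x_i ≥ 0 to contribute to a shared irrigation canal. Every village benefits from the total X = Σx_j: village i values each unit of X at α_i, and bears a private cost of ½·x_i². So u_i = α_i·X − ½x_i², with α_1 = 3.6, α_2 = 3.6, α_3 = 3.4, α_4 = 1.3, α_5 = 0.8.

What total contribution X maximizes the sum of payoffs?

63.5

Planner FOC: ∂(Σu_j)/∂x_i = (Σα_j) − x_i = 0, so x_i^SO = Σα_j = 12.7 for every i; X^SO = 63.5.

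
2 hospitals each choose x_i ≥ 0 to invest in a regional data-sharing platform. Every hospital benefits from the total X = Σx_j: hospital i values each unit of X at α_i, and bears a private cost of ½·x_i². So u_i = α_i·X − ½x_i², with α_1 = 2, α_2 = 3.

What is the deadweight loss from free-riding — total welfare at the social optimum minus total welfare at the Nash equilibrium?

Hospital i's FOC: ∂u_i/∂x_i = α_i − x_i = 0, so x_i* = α_i.
NE contributions = (2, 3); X = 5.
W^NE = (Σα)·X − ½Σα_i² = 5² − ½·13 = 18.5.
Planner sets x_i = Σα_j = 5 for every i, so X^SO = 2·5 = 10.
W^SO = (Σα)·X^SO − ½·2·(Σα)² = (2/2)·5² = 25.
Deadweight loss = W^SO − W^NE = 6.5.

6.5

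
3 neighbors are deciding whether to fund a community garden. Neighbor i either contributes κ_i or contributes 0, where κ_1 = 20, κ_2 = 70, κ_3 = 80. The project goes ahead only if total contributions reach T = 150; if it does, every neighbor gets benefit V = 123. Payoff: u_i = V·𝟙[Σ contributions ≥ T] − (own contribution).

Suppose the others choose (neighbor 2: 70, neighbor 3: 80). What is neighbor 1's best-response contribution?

Others' total = 150 ≥ 150; contributing adds cost 20 for no extra benefit.
Best response: 0.

0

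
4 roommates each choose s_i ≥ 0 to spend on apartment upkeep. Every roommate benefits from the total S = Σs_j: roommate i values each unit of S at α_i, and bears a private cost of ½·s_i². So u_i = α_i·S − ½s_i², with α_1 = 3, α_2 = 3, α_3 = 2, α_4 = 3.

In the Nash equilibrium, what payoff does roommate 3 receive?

Roommate i's FOC: ∂u_i/∂s_i = α_i − s_i = 0, so s_i* = α_i.
NE contributions = (3, 3, 2, 3); S = 11.
u_3 = α_3·S − ½·(s_3)² = 2·11 − ½·2² = 20.

20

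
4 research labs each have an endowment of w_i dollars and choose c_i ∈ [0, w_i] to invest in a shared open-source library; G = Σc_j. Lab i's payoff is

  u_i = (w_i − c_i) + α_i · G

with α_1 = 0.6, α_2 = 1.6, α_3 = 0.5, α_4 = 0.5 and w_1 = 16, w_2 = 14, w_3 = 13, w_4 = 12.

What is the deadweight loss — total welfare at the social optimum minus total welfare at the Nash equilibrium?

90.2

∂u_i/∂c_i = α_i − 1, so lab i contributes w_i if α_i > 1, else 0.
α_i > 1 for i ∈ {2}; NE contributions (0, 14, 0, 0), G = 14.
W^NE = Σw_i − G^NE + (Σα_i)·G^NE = 55 + 2.2·14 = 85.8.
Planner: ∂(Σu_j)/∂c_i = Σα_j − 1 = 2.2 > 0, so everyone contributes w_i; G^SO = 55, W^SO = 55 + 2.2·55 = 176.
Deadweight loss = 90.2.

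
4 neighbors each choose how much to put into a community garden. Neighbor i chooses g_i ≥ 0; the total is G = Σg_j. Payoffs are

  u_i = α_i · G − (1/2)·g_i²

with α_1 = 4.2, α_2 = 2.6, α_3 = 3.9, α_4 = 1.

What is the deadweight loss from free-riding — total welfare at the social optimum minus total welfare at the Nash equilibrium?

157.195

Neighbor i's FOC: ∂u_i/∂g_i = α_i − g_i = 0, so g_i* = α_i.
NE contributions = (4.2, 2.6, 3.9, 1); G = 11.7.
W^NE = (Σα)·G − ½Σα_i² = 11.7² − ½·40.61 = 116.585.
Planner sets g_i = Σα_j = 11.7 for every i, so G^SO = 4·11.7 = 46.8.
W^SO = (Σα)·G^SO − ½·4·(Σα)² = (4/2)·11.7² = 273.78.
Deadweight loss = W^SO − W^NE = 157.195.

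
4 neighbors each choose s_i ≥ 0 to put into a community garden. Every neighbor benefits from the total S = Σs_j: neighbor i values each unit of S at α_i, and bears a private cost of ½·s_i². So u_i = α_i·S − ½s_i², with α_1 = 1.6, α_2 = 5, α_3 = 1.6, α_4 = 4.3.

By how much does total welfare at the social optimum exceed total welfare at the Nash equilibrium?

180.555

Neighbor i's FOC: ∂u_i/∂s_i = α_i − s_i = 0, so s_i* = α_i.
NE contributions = (1.6, 5, 1.6, 4.3); S = 12.5.
W^NE = (Σα)·S − ½Σα_i² = 12.5² − ½·48.61 = 131.945.
Planner sets s_i = Σα_j = 12.5 for every i, so S^SO = 4·12.5 = 50.
W^SO = (Σα)·S^SO − ½·4·(Σα)² = (4/2)·12.5² = 312.5.
Deadweight loss = W^SO − W^NE = 180.555.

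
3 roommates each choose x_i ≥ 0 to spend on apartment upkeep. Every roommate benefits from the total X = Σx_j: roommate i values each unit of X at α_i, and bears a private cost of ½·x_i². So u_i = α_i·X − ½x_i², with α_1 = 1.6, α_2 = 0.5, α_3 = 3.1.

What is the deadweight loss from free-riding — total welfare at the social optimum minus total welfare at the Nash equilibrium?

19.73

Roommate i's FOC: ∂u_i/∂x_i = α_i − x_i = 0, so x_i* = α_i.
NE contributions = (1.6, 0.5, 3.1); X = 5.2.
W^NE = (Σα)·X − ½Σα_i² = 5.2² − ½·12.42 = 20.83.
Planner sets x_i = Σα_j = 5.2 for every i, so X^SO = 3·5.2 = 15.6.
W^SO = (Σα)·X^SO − ½·3·(Σα)² = (3/2)·5.2² = 40.56.
Deadweight loss = W^SO − W^NE = 19.73.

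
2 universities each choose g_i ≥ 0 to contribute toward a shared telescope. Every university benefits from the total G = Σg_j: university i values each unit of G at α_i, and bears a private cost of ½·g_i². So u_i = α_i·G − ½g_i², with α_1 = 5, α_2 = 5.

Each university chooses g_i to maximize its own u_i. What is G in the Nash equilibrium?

University i's FOC: ∂u_i/∂g_i = α_i − g_i = 0, so g_i* = α_i.
NE contributions = (5, 5); G = 10.

10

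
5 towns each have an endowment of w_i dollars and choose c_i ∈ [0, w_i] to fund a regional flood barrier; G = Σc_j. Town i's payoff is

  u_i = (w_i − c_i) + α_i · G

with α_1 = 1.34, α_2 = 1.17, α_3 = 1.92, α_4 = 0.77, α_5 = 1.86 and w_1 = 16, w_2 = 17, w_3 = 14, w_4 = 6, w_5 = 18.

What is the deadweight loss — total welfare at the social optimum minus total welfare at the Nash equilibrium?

∂u_i/∂c_i = α_i − 1, so town i contributes w_i if α_i > 1, else 0.
α_i > 1 for i ∈ {1, 2, 3, 5}; NE contributions (16, 17, 14, 0, 18), G = 65.
W^NE = Σw_i − G^NE + (Σα_i)·G^NE = 71 + 6.06·65 = 464.9.
Planner: ∂(Σu_j)/∂c_i = Σα_j − 1 = 6.06 > 0, so everyone contributes w_i; G^SO = 71, W^SO = 71 + 6.06·71 = 501.26.
Deadweight loss = 36.36.

36.36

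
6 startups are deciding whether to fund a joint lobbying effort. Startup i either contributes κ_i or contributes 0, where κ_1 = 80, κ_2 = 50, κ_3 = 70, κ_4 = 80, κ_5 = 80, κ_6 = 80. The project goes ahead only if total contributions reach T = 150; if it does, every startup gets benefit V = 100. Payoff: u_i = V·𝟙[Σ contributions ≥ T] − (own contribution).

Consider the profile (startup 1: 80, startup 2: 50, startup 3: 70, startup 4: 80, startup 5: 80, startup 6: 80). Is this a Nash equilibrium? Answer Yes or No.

No

Total = 440 ≥ 150: provided.
Startup 1 (pledges 80, payoff 20): dropping to 0 → total 360, payoff 100. Profitable deviation.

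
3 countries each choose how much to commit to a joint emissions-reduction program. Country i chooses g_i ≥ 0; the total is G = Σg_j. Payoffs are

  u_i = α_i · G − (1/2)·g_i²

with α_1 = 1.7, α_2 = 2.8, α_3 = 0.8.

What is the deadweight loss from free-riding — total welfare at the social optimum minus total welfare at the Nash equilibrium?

19.73

Country i's FOC: ∂u_i/∂g_i = α_i − g_i = 0, so g_i* = α_i.
NE contributions = (1.7, 2.8, 0.8); G = 5.3.
W^NE = (Σα)·G − ½Σα_i² = 5.3² − ½·11.37 = 22.405.
Planner sets g_i = Σα_j = 5.3 for every i, so G^SO = 3·5.3 = 15.9.
W^SO = (Σα)·G^SO − ½·3·(Σα)² = (3/2)·5.3² = 42.135.
Deadweight loss = W^SO − W^NE = 19.73.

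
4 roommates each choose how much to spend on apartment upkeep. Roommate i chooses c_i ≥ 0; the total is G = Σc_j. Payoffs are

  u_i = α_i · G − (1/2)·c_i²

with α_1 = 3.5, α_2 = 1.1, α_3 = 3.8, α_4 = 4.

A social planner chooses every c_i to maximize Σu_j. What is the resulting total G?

Planner FOC: ∂(Σu_j)/∂c_i = (Σα_j) − c_i = 0, so c_i^SO = Σα_j = 12.4 for every i; G^SO = 49.6.

49.6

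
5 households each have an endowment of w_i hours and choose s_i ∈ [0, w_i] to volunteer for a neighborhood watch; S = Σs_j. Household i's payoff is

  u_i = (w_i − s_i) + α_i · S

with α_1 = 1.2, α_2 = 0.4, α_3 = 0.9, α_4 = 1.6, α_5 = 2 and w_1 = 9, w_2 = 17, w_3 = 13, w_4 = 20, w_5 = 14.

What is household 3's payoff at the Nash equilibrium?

51.7

∂u_i/∂s_i = α_i − 1, so household i contributes w_i if α_i > 1, else 0.
α_i > 1 for i ∈ {1, 4, 5}; NE contributions (9, 0, 0, 20, 14), S = 43.
u_3 = (13 − 0) + 0.9·43 = 51.7.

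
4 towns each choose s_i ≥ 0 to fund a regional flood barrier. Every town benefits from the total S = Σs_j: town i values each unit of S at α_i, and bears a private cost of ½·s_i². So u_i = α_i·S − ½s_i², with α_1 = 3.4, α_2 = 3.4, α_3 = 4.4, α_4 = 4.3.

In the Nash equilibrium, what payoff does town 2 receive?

Town i's FOC: ∂u_i/∂s_i = α_i − s_i = 0, so s_i* = α_i.
NE contributions = (3.4, 3.4, 4.4, 4.3); S = 15.5.
u_2 = α_2·S − ½·(s_2)² = 3.4·15.5 − ½·3.4² = 46.92.

46.92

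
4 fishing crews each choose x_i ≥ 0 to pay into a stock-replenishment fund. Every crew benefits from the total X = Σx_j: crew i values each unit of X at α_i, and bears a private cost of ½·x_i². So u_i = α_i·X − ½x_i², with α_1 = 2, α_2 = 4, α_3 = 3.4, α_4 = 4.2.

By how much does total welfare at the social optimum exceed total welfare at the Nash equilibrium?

Crew i's FOC: ∂u_i/∂x_i = α_i − x_i = 0, so x_i* = α_i.
NE contributions = (2, 4, 3.4, 4.2); X = 13.6.
W^NE = (Σα)·X − ½Σα_i² = 13.6² − ½·49.2 = 160.36.
Planner sets x_i = Σα_j = 13.6 for every i, so X^SO = 4·13.6 = 54.4.
W^SO = (Σα)·X^SO − ½·4·(Σα)² = (4/2)·13.6² = 369.92.
Deadweight loss = W^SO − W^NE = 209.56.

209.56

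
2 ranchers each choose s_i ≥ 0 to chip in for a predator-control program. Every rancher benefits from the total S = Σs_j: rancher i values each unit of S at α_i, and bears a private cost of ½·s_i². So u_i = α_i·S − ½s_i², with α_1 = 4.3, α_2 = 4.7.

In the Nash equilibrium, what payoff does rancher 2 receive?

Rancher i's FOC: ∂u_i/∂s_i = α_i − s_i = 0, so s_i* = α_i.
NE contributions = (4.3, 4.7); S = 9.
u_2 = α_2·S − ½·(s_2)² = 4.7·9 − ½·4.7² = 31.255.

31.255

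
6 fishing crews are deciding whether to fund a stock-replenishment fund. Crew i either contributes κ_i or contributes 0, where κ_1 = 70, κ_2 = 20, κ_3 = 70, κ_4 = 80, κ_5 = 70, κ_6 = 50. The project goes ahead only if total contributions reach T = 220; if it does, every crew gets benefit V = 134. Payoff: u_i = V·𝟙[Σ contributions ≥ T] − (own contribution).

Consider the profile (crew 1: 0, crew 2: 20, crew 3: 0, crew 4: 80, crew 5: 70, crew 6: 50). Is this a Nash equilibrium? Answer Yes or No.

Total = 220 ≥ 220: provided.
Crew 1 (pledges 0, payoff 134): pledging 70 → total 290, payoff 64. No gain.
Crew 2 (pledges 20, payoff 114): dropping to 0 → total 200, payoff 0. No gain.
Crew 3 (pledges 0, payoff 134): pledging 70 → total 290, payoff 64. No gain.
Crew 4 (pledges 80, payoff 54): dropping to 0 → total 140, payoff 0. No gain.
Crew 5 (pledges 70, payoff 64): dropping to 0 → total 150, payoff 0. No gain.
Crew 6 (pledges 50, payoff 84): dropping to 0 → total 170, payoff 0. No gain.

Yes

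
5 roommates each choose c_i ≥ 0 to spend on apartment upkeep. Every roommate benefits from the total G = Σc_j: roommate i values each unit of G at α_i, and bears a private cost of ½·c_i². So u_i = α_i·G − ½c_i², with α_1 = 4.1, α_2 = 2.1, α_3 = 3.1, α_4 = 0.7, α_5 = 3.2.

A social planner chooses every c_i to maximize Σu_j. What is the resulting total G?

Planner FOC: ∂(Σu_j)/∂c_i = (Σα_j) − c_i = 0, so c_i^SO = Σα_j = 13.2 for every i; G^SO = 66.

66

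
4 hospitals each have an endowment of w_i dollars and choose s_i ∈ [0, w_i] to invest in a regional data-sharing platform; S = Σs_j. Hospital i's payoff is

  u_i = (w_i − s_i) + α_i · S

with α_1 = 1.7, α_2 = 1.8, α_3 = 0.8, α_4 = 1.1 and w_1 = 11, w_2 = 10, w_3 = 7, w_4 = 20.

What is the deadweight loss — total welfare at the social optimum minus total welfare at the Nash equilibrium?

∂u_i/∂s_i = α_i − 1, so hospital i contributes w_i if α_i > 1, else 0.
α_i > 1 for i ∈ {1, 2, 4}; NE contributions (11, 10, 0, 20), S = 41.
W^NE = Σw_i − S^NE + (Σα_i)·S^NE = 48 + 4.4·41 = 228.4.
Planner: ∂(Σu_j)/∂s_i = Σα_j − 1 = 4.4 > 0, so everyone contributes w_i; S^SO = 48, W^SO = 48 + 4.4·48 = 259.2.
Deadweight loss = 30.8.

30.8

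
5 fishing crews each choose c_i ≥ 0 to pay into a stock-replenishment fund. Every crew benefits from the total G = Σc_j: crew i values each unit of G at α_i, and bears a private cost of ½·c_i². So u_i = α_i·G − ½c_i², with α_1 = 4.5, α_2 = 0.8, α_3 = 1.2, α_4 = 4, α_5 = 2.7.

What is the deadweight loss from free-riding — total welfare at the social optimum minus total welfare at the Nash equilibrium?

Crew i's FOC: ∂u_i/∂c_i = α_i − c_i = 0, so c_i* = α_i.
NE contributions = (4.5, 0.8, 1.2, 4, 2.7); G = 13.2.
W^NE = (Σα)·G − ½Σα_i² = 13.2² − ½·45.62 = 151.43.
Planner sets c_i = Σα_j = 13.2 for every i, so G^SO = 5·13.2 = 66.
W^SO = (Σα)·G^SO − ½·5·(Σα)² = (5/2)·13.2² = 435.6.
Deadweight loss = W^SO − W^NE = 284.17.

284.17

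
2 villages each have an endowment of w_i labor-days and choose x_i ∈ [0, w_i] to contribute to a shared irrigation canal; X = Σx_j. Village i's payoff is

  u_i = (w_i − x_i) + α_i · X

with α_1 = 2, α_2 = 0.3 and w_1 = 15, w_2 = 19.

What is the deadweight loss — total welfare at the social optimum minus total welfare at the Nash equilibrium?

∂u_i/∂x_i = α_i − 1, so village i contributes w_i if α_i > 1, else 0.
α_i > 1 for i ∈ {1}; NE contributions (15, 0), X = 15.
W^NE = Σw_i − X^NE + (Σα_i)·X^NE = 34 + 1.3·15 = 53.5.
Planner: ∂(Σu_j)/∂x_i = Σα_j − 1 = 1.3 > 0, so everyone contributes w_i; X^SO = 34, W^SO = 34 + 1.3·34 = 78.2.
Deadweight loss = 24.7.

24.7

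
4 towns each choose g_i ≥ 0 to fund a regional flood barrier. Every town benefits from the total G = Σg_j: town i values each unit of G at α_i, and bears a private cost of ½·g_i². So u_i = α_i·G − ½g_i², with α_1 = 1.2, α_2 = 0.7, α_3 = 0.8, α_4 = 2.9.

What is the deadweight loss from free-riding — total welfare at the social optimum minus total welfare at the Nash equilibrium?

Town i's FOC: ∂u_i/∂g_i = α_i − g_i = 0, so g_i* = α_i.
NE contributions = (1.2, 0.7, 0.8, 2.9); G = 5.6.
W^NE = (Σα)·G − ½Σα_i² = 5.6² − ½·10.98 = 25.87.
Planner sets g_i = Σα_j = 5.6 for every i, so G^SO = 4·5.6 = 22.4.
W^SO = (Σα)·G^SO − ½·4·(Σα)² = (4/2)·5.6² = 62.72.
Deadweight loss = W^SO − W^NE = 36.85.

36.85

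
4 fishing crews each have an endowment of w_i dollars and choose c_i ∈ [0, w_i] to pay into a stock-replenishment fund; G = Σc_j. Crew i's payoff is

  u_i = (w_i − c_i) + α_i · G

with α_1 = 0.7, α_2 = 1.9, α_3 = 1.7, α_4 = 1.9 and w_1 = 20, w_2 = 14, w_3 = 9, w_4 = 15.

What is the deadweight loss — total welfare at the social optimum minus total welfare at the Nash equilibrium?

104

∂u_i/∂c_i = α_i − 1, so crew i contributes w_i if α_i > 1, else 0.
α_i > 1 for i ∈ {2, 3, 4}; NE contributions (0, 14, 9, 15), G = 38.
W^NE = Σw_i − G^NE + (Σα_i)·G^NE = 58 + 5.2·38 = 255.6.
Planner: ∂(Σu_j)/∂c_i = Σα_j − 1 = 5.2 > 0, so everyone contributes w_i; G^SO = 58, W^SO = 58 + 5.2·58 = 359.6.
Deadweight loss = 104.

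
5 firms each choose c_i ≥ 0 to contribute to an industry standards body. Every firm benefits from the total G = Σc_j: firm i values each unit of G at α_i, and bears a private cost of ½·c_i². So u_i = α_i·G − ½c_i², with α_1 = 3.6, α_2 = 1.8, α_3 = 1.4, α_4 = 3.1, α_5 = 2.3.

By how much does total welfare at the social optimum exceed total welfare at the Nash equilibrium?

Firm i's FOC: ∂u_i/∂c_i = α_i − c_i = 0, so c_i* = α_i.
NE contributions = (3.6, 1.8, 1.4, 3.1, 2.3); G = 12.2.
W^NE = (Σα)·G − ½Σα_i² = 12.2² − ½·33.06 = 132.31.
Planner sets c_i = Σα_j = 12.2 for every i, so G^SO = 5·12.2 = 61.
W^SO = (Σα)·G^SO − ½·5·(Σα)² = (5/2)·12.2² = 372.1.
Deadweight loss = W^SO − W^NE = 239.79.

239.79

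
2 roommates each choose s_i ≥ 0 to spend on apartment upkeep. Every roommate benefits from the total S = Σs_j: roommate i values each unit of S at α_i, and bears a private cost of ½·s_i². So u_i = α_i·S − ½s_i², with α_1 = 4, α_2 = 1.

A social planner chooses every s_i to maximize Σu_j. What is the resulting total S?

Planner FOC: ∂(Σu_j)/∂s_i = (Σα_j) − s_i = 0, so s_i^SO = Σα_j = 5 for every i; S^SO = 10.

10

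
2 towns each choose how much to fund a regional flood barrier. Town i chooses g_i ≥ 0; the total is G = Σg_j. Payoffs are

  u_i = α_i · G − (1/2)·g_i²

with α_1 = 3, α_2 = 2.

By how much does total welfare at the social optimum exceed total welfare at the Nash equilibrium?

Town i's FOC: ∂u_i/∂g_i = α_i − g_i = 0, so g_i* = α_i.
NE contributions = (3, 2); G = 5.
W^NE = (Σα)·G − ½Σα_i² = 5² − ½·13 = 18.5.
Planner sets g_i = Σα_j = 5 for every i, so G^SO = 2·5 = 10.
W^SO = (Σα)·G^SO − ½·2·(Σα)² = (2/2)·5² = 25.
Deadweight loss = W^SO − W^NE = 6.5.

6.5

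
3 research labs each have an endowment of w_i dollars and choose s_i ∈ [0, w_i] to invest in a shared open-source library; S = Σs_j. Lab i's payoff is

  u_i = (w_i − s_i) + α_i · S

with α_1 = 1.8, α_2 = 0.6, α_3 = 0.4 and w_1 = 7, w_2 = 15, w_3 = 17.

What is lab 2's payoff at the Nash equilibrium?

∂u_i/∂s_i = α_i − 1, so lab i contributes w_i if α_i > 1, else 0.
α_i > 1 for i ∈ {1}; NE contributions (7, 0, 0), S = 7.
u_2 = (15 − 0) + 0.6·7 = 19.2.

19.2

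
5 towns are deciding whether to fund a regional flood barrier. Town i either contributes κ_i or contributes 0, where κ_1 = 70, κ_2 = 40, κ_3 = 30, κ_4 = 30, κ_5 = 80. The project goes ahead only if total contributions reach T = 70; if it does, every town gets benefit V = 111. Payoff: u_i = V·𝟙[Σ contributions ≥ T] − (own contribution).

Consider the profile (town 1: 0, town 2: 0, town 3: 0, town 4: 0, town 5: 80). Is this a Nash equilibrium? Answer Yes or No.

Yes

Total = 80 ≥ 70: provided.
Town 1 (pledges 0, payoff 111): pledging 70 → total 150, payoff 41. No gain.
Town 2 (pledges 0, payoff 111): pledging 40 → total 120, payoff 71. No gain.
Town 3 (pledges 0, payoff 111): pledging 30 → total 110, payoff 81. No gain.
Town 4 (pledges 0, payoff 111): pledging 30 → total 110, payoff 81. No gain.
Town 5 (pledges 80, payoff 31): dropping to 0 → total 0, payoff 0. No gain.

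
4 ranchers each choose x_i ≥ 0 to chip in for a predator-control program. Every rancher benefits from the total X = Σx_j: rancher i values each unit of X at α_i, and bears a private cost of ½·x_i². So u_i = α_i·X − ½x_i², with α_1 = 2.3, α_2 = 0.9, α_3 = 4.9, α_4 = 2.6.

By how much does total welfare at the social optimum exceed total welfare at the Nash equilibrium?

132.925

Rancher i's FOC: ∂u_i/∂x_i = α_i − x_i = 0, so x_i* = α_i.
NE contributions = (2.3, 0.9, 4.9, 2.6); X = 10.7.
W^NE = (Σα)·X − ½Σα_i² = 10.7² − ½·36.87 = 96.055.
Planner sets x_i = Σα_j = 10.7 for every i, so X^SO = 4·10.7 = 42.8.
W^SO = (Σα)·X^SO − ½·4·(Σα)² = (4/2)·10.7² = 228.98.
Deadweight loss = W^SO − W^NE = 132.925.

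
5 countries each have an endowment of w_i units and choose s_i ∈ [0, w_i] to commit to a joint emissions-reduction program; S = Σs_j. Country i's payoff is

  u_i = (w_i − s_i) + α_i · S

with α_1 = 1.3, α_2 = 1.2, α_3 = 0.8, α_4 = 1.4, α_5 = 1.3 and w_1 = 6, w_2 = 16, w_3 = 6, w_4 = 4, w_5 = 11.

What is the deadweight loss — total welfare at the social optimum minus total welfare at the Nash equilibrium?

∂u_i/∂s_i = α_i − 1, so country i contributes w_i if α_i > 1, else 0.
α_i > 1 for i ∈ {1, 2, 4, 5}; NE contributions (6, 16, 0, 4, 11), S = 37.
W^NE = Σw_i − S^NE + (Σα_i)·S^NE = 43 + 5·37 = 228.
Planner: ∂(Σu_j)/∂s_i = Σα_j − 1 = 5 > 0, so everyone contributes w_i; S^SO = 43, W^SO = 43 + 5·43 = 258.
Deadweight loss = 30.

30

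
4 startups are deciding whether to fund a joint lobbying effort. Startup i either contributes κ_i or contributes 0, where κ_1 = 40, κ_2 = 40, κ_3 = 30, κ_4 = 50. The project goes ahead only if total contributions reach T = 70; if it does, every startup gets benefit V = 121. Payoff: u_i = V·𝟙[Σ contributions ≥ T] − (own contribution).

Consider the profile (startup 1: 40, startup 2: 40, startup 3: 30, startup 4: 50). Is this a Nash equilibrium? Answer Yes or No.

No

Total = 160 ≥ 70: provided.
Startup 1 (pledges 40, payoff 81): dropping to 0 → total 120, payoff 121. Profitable deviation.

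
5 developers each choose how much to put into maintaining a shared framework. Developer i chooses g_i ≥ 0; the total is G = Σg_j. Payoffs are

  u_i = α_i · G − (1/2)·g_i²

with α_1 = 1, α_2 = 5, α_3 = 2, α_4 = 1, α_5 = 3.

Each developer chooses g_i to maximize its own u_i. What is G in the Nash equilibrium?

Developer i's FOC: ∂u_i/∂g_i = α_i − g_i = 0, so g_i* = α_i.
NE contributions = (1, 5, 2, 1, 3); G = 12.

12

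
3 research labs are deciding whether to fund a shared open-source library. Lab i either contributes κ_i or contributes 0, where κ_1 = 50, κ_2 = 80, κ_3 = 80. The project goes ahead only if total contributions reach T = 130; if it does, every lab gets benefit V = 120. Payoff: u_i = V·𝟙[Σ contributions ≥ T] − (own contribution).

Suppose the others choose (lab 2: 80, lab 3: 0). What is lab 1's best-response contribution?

Others' total = 80. Contributing 50 brings total to 130 ≥ 130: gain V − κ_1 = 70.
Best response: 50.

50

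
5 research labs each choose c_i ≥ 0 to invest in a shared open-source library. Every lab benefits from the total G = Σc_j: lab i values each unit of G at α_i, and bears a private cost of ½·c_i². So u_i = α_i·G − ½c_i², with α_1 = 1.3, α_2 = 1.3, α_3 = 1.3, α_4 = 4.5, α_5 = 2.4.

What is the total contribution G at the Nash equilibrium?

10.8

Lab i's FOC: ∂u_i/∂c_i = α_i − c_i = 0, so c_i* = α_i.
NE contributions = (1.3, 1.3, 1.3, 4.5, 2.4); G = 10.8.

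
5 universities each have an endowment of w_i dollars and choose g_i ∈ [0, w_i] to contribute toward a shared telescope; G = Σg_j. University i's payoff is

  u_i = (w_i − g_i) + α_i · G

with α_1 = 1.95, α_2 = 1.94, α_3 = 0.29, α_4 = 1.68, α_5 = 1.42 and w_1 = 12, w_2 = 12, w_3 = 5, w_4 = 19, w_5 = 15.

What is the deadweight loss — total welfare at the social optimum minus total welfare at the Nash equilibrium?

31.4

∂u_i/∂g_i = α_i − 1, so university i contributes w_i if α_i > 1, else 0.
α_i > 1 for i ∈ {1, 2, 4, 5}; NE contributions (12, 12, 0, 19, 15), G = 58.
W^NE = Σw_i − G^NE + (Σα_i)·G^NE = 63 + 6.28·58 = 427.24.
Planner: ∂(Σu_j)/∂g_i = Σα_j − 1 = 6.28 > 0, so everyone contributes w_i; G^SO = 63, W^SO = 63 + 6.28·63 = 458.64.
Deadweight loss = 31.4.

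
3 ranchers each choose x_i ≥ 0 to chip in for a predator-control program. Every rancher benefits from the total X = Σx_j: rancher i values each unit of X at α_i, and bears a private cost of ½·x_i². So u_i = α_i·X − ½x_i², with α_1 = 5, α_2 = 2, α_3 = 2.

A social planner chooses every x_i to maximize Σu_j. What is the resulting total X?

27

Planner FOC: ∂(Σu_j)/∂x_i = (Σα_j) − x_i = 0, so x_i^SO = Σα_j = 9 for every i; X^SO = 27.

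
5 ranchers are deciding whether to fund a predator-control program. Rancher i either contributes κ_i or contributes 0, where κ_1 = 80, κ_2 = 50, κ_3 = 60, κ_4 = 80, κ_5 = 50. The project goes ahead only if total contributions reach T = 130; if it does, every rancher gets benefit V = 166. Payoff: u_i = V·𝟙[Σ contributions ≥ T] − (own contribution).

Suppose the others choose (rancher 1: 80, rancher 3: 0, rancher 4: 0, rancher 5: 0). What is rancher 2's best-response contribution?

50

Others' total = 80. Contributing 50 brings total to 130 ≥ 130: gain V − κ_2 = 116.
Best response: 50.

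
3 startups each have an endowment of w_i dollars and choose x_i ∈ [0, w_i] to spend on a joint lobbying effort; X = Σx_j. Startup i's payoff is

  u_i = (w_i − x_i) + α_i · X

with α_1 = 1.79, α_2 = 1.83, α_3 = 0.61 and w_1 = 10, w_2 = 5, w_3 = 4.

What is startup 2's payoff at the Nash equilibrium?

∂u_i/∂x_i = α_i − 1, so startup i contributes w_i if α_i > 1, else 0.
α_i > 1 for i ∈ {1, 2}; NE contributions (10, 5, 0), X = 15.
u_2 = (5 − 5) + 1.83·15 = 27.45.

27.45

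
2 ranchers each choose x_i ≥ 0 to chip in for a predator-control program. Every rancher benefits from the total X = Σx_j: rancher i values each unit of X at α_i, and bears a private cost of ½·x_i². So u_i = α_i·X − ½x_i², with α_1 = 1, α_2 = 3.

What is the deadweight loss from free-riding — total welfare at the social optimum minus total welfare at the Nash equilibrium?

Rancher i's FOC: ∂u_i/∂x_i = α_i − x_i = 0, so x_i* = α_i.
NE contributions = (1, 3); X = 4.
W^NE = (Σα)·X − ½Σα_i² = 4² − ½·10 = 11.
Planner sets x_i = Σα_j = 4 for every i, so X^SO = 2·4 = 8.
W^SO = (Σα)·X^SO − ½·2·(Σα)² = (2/2)·4² = 16.
Deadweight loss = W^SO − W^NE = 5.

5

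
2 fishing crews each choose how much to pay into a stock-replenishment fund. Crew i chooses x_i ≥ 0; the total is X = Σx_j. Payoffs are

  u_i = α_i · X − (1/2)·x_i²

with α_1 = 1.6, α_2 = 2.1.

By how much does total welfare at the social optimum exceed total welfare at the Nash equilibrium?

Crew i's FOC: ∂u_i/∂x_i = α_i − x_i = 0, so x_i* = α_i.
NE contributions = (1.6, 2.1); X = 3.7.
W^NE = (Σα)·X − ½Σα_i² = 3.7² − ½·6.97 = 10.205.
Planner sets x_i = Σα_j = 3.7 for every i, so X^SO = 2·3.7 = 7.4.
W^SO = (Σα)·X^SO − ½·2·(Σα)² = (2/2)·3.7² = 13.69.
Deadweight loss = W^SO − W^NE = 3.485.

3.485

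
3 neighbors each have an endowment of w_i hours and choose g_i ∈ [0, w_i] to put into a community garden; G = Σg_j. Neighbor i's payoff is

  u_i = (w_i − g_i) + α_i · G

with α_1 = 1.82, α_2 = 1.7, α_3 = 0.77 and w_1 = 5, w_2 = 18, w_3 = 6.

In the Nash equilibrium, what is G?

∂u_i/∂g_i = α_i − 1, so neighbor i contributes w_i if α_i > 1, else 0.
α_i > 1 for i ∈ {1, 2}; NE contributions (5, 18, 0), G = 23.

23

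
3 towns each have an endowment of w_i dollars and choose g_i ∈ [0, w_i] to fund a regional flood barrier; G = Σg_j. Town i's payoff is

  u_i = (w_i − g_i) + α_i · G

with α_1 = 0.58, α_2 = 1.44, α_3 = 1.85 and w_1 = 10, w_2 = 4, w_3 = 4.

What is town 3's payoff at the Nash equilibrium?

14.8

∂u_i/∂g_i = α_i − 1, so town i contributes w_i if α_i > 1, else 0.
α_i > 1 for i ∈ {2, 3}; NE contributions (0, 4, 4), G = 8.
u_3 = (4 − 4) + 1.85·8 = 14.8.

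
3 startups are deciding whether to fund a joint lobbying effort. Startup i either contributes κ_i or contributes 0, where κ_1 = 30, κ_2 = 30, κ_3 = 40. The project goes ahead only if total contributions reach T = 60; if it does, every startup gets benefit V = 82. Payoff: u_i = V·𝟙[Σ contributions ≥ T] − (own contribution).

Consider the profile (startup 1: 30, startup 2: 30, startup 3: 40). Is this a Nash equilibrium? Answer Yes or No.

Total = 100 ≥ 60: provided.
Startup 1 (pledges 30, payoff 52): dropping to 0 → total 70, payoff 82. Profitable deviation.

No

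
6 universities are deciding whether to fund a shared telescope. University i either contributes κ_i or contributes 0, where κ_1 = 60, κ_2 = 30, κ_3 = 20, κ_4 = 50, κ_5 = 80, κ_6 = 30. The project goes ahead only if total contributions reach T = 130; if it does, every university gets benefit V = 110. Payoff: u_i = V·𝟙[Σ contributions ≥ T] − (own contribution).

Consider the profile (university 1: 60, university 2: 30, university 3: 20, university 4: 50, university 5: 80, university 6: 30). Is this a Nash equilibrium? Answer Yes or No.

Total = 270 ≥ 130: provided.
University 1 (pledges 60, payoff 50): dropping to 0 → total 210, payoff 110. Profitable deviation.

No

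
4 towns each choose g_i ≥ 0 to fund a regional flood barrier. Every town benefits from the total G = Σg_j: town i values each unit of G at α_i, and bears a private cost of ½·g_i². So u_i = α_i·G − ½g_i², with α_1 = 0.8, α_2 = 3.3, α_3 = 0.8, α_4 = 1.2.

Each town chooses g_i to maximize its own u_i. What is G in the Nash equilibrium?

6.1

Town i's FOC: ∂u_i/∂g_i = α_i − g_i = 0, so g_i* = α_i.
NE contributions = (0.8, 3.3, 0.8, 1.2); G = 6.1.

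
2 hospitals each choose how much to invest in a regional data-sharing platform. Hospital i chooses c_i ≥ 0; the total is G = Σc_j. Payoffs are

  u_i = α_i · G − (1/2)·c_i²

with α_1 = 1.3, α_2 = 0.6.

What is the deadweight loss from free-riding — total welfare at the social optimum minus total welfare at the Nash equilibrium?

Hospital i's FOC: ∂u_i/∂c_i = α_i − c_i = 0, so c_i* = α_i.
NE contributions = (1.3, 0.6); G = 1.9.
W^NE = (Σα)·G − ½Σα_i² = 1.9² − ½·2.05 = 2.585.
Planner sets c_i = Σα_j = 1.9 for every i, so G^SO = 2·1.9 = 3.8.
W^SO = (Σα)·G^SO − ½·2·(Σα)² = (2/2)·1.9² = 3.61.
Deadweight loss = W^SO − W^NE = 1.025.

1.025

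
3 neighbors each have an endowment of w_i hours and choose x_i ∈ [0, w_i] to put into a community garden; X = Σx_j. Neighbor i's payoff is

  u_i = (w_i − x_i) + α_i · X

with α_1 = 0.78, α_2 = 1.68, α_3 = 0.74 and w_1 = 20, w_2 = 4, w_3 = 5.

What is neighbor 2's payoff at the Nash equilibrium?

6.72

∂u_i/∂x_i = α_i − 1, so neighbor i contributes w_i if α_i > 1, else 0.
α_i > 1 for i ∈ {2}; NE contributions (0, 4, 0), X = 4.
u_2 = (4 − 4) + 1.68·4 = 6.72.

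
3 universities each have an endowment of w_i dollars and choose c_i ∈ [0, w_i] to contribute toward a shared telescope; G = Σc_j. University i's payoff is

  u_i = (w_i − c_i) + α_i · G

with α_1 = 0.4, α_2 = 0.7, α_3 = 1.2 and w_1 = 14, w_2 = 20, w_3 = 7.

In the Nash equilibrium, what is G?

7

∂u_i/∂c_i = α_i − 1, so university i contributes w_i if α_i > 1, else 0.
α_i > 1 for i ∈ {3}; NE contributions (0, 0, 7), G = 7.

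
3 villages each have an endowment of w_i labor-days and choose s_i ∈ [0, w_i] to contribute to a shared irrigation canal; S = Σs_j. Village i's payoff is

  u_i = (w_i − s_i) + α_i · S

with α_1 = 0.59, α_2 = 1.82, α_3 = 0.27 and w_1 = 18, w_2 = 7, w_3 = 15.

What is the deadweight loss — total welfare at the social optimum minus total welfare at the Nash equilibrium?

55.44

∂u_i/∂s_i = α_i − 1, so village i contributes w_i if α_i > 1, else 0.
α_i > 1 for i ∈ {2}; NE contributions (0, 7, 0), S = 7.
W^NE = Σw_i − S^NE + (Σα_i)·S^NE = 40 + 1.68·7 = 51.76.
Planner: ∂(Σu_j)/∂s_i = Σα_j − 1 = 1.68 > 0, so everyone contributes w_i; S^SO = 40, W^SO = 40 + 1.68·40 = 107.2.
Deadweight loss = 55.44.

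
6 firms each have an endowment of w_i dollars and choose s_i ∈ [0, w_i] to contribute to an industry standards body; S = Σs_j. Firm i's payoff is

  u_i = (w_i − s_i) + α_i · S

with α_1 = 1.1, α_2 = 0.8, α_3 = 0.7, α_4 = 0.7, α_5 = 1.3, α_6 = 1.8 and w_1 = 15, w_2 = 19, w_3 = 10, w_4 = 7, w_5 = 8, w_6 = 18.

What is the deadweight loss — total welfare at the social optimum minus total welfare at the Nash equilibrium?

194.4

∂u_i/∂s_i = α_i − 1, so firm i contributes w_i if α_i > 1, else 0.
α_i > 1 for i ∈ {1, 5, 6}; NE contributions (15, 0, 0, 0, 8, 18), S = 41.
W^NE = Σw_i − S^NE + (Σα_i)·S^NE = 77 + 5.4·41 = 298.4.
Planner: ∂(Σu_j)/∂s_i = Σα_j − 1 = 5.4 > 0, so everyone contributes w_i; S^SO = 77, W^SO = 77 + 5.4·77 = 492.8.
Deadweight loss = 194.4.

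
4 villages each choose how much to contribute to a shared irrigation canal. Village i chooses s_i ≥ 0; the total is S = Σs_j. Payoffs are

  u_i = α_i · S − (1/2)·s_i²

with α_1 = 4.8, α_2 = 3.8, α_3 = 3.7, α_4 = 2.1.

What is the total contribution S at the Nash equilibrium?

Village i's FOC: ∂u_i/∂s_i = α_i − s_i = 0, so s_i* = α_i.
NE contributions = (4.8, 3.8, 3.7, 2.1); S = 14.4.

14.4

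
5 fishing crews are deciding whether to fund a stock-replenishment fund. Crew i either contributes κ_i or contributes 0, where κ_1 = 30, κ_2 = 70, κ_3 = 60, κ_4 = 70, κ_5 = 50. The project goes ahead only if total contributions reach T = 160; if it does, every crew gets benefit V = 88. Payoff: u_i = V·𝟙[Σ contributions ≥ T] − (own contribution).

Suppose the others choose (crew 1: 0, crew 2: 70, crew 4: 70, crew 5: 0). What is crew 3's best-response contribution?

60

Others' total = 140. Contributing 60 brings total to 200 ≥ 160: gain V − κ_3 = 28.
Best response: 60.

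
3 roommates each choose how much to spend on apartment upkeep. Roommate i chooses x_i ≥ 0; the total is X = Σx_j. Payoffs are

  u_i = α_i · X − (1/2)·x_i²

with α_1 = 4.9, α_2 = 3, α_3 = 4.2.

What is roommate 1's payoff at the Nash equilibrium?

Roommate i's FOC: ∂u_i/∂x_i = α_i − x_i = 0, so x_i* = α_i.
NE contributions = (4.9, 3, 4.2); X = 12.1.
u_1 = α_1·X − ½·(x_1)² = 4.9·12.1 − ½·4.9² = 47.285.

47.285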